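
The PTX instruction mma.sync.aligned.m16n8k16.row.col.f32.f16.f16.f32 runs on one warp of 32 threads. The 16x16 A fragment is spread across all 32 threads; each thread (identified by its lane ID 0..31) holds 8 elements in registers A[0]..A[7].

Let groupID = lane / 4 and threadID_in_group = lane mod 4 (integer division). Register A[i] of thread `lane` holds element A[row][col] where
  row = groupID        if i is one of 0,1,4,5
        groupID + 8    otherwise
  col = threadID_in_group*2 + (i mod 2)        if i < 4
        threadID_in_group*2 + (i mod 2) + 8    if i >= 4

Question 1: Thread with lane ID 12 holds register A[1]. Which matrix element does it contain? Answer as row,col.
3,1

12: G=3,T=0
[1] (3+0,0*2+1+0) = (3,1)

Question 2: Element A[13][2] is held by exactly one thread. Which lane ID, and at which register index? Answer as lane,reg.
21,2

r=13→G=5,rhi=1  c=2→chi=0,T=1,p=0
L=5*4+1=21  i=0*4+1*2+0=2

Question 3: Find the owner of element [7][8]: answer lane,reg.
28,4

r=7->g=7,rb=0  c=8->cb=1,t=0,b0=0
L=7*4+0=28  i=1*4+0*2+0=4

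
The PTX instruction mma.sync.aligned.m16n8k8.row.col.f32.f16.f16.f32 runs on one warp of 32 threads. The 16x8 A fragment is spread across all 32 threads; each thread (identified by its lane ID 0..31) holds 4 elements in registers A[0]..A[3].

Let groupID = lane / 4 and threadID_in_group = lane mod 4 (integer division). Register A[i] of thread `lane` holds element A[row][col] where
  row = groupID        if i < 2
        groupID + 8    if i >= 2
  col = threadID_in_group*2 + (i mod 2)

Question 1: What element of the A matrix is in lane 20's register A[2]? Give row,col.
13,0

lane 20⇒20/4=5, 20 mod 4=0
i=2  r:5+8⇒13  c:2·0+0⇒0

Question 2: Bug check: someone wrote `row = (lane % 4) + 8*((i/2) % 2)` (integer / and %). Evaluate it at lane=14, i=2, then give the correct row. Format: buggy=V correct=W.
buggy=10 correct=11

`(lane % 4) + 8*((i/2) % 2)`[14,2]⇒10
L=14⇒gr=14>>2=3, th=14&3=2
[2]⇒row 3+8=11  col 2·2+0=4
row: 10 vs 11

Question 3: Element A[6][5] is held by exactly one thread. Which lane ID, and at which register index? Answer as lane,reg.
26,1

r: 6->gid=6,r8=0  c: 5->tid=2,i&1=1
L=6*4+2=26  i=0*2+1=1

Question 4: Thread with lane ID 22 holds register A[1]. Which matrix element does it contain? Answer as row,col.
lane 22->22/4=5, 22 mod 4=2
i=1  r:5+0->5  c:2·2+1->5

5,5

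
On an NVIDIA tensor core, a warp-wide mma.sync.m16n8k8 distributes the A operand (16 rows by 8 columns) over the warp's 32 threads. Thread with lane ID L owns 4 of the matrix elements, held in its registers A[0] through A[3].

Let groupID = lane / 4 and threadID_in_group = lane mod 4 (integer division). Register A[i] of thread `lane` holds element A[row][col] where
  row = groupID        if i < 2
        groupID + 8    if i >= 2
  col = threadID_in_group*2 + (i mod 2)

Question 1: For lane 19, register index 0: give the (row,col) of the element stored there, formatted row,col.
4,6

lane 19⇒19/4=4, 19 mod 4=3
i=0  r:4+0⇒4  c:2·3+0⇒6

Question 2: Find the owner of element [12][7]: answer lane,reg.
19,3

r:12=>grp=4,rB=1  c:7=>tig=3,lo=1
L=4*4+3=19  i=1*2+1=3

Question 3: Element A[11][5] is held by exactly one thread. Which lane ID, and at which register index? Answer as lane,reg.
14,3

r: 11->gid=3,r8=1  c: 5->tid=2,i&1=1
L=3*4+2=14  i=1*2+1=3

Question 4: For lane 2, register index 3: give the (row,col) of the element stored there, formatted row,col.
8,5

lane 2: gid=0 (2/4), tid=2 (2%4)
i=3: r=0+8=8, c=2*2+1=5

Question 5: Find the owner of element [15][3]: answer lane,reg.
29,3

r=15→G=7,rhi=1  c=3→T=1,p=1
L=7*4+1=29  i=1*2+1=3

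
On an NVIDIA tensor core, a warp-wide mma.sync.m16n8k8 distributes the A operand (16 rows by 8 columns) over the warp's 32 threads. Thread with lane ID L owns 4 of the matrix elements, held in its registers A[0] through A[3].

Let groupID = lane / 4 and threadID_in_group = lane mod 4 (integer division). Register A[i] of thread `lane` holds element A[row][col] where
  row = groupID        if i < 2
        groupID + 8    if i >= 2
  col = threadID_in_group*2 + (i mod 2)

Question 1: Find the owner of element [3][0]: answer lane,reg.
12,0

r=3->g=3,rb=0  c=0->t=0,b0=0
L=3*4+0=12  i=0*2+0=0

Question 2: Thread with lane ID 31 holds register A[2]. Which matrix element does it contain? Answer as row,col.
L=31->g=31>>2=7, t=31&3=3
[2]->row 7+8=15  col 3·2+0=6

15,6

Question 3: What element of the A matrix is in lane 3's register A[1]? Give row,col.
L=3⇒gr=3>>2=0, th=3&3=3
[1]⇒row 0+0=0  col 3·2+1=7

0,7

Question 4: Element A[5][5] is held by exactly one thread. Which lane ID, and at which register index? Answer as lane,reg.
r=5→G=5,rhi=0  c=5→T=2,p=1
L=5*4+2=22  i=0*2+1=1

22,1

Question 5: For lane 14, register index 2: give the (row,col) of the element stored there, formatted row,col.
lane 14: grp=3 (14/4), tig=2 (14%4)
i=2: r=3+8=11, c=2*2+0=4

11,4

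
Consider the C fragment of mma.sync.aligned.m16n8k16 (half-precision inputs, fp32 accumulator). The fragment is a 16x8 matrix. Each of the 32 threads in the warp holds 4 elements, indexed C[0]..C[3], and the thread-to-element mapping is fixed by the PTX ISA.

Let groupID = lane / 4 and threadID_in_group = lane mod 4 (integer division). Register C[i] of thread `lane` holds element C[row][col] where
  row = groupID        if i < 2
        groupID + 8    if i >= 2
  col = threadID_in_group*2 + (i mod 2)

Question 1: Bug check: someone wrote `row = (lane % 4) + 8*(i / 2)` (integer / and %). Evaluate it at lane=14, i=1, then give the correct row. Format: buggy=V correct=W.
`(lane % 4) + 8*(i / 2)`[14,1]->2
lane 14: gid=3 (14/4), tid=2 (14%4)
i=1: r=3+0=3, c=2*2+1=5
row: 2 vs 3

buggy=2 correct=3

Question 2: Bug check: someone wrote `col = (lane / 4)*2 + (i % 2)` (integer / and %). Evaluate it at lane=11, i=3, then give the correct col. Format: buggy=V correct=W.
buggy=5 correct=7

`(lane / 4)*2 + (i % 2)`[11,3]->5
lane 11->11/4=2, 11 mod 4=3
i=3  r:2+8->10  c:2·3+1->7
col: 5 vs 7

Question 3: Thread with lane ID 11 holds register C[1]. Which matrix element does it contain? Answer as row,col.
lane 11→11/4=2, 11 mod 4=3
i=1  r:2+0→2  c:2·3+1→7

2,7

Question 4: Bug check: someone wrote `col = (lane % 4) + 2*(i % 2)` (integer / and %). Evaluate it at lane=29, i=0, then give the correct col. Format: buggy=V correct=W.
buggy=1 correct=2

`(lane % 4) + 2*(i % 2)`[29,0]=>1
lane 29=>29/4=7, 29 mod 4=1
i=0  r:7+0=>7  c:2·1+0=>2
col: 1 vs 2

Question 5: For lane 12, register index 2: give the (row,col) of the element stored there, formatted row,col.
11,0

12: g=3,t=0
[2] (3+8,0*2+0) = (11,0)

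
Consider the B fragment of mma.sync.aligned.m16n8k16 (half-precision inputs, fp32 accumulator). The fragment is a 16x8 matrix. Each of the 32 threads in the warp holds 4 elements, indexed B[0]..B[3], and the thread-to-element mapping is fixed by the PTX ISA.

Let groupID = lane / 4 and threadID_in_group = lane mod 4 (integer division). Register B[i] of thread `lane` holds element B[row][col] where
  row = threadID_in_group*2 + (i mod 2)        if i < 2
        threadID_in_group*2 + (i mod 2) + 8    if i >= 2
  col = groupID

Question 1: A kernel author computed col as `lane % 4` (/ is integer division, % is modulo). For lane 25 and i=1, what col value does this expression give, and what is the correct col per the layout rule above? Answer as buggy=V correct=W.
buggy=1 correct=6

`lane % 4`[25,1]->1
lane 25: gid=6 (25/4), tid=1 (25%4)
i=1: r=1*2+1+0=3, c=gid=6
col: 1 vs 6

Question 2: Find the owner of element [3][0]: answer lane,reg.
1,1

c=0⇒gr=0  r=3⇒Rb=0,th=1,odd=1
L=0*4+1=1  i=0*2+1=1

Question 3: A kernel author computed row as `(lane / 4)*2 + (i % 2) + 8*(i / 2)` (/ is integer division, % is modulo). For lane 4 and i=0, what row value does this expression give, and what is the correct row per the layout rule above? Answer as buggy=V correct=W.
buggy=2 correct=0

`(lane / 4)*2 + (i % 2) + 8*(i / 2)`[4,0]→2
lane 4→4/4=1, 4 mod 4=0
i=0  r:2·0+0+0→0  c:1
row: 2 vs 0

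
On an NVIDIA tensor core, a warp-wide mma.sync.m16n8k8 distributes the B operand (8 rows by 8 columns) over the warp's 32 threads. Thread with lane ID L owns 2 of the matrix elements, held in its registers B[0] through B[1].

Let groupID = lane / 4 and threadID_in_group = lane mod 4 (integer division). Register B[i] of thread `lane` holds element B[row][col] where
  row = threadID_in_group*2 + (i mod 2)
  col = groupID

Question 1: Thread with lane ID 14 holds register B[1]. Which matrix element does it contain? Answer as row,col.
L=14⇒gr=14>>2=3, th=14&3=2
[1]⇒row 2·2+1=5  col gr=3

5,3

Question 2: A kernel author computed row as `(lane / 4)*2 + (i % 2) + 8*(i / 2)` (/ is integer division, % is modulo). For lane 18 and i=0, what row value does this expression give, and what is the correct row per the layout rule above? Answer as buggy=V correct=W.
`(lane / 4)*2 + (i % 2) + 8*(i / 2)`[18,0]->8
18: gid=4,tid=2
[0] (2*2+0,4) = (4,4)
row: 8 vs 4

buggy=8 correct=4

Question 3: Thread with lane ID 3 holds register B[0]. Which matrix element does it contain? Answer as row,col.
6,0

lane 3->3/4=0, 3 mod 4=3
i=0  r:2·3+0->6  c:0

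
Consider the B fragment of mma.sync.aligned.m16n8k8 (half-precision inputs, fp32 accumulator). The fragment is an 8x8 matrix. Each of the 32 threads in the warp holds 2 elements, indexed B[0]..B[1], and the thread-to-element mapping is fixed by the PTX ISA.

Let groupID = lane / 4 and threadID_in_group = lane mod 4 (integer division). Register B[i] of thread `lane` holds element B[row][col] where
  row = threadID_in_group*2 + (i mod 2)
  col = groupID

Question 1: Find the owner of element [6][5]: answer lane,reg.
23,0

c=5->g=5  r=6->t=3,b0=0
L=5*4+3=23  i=0=0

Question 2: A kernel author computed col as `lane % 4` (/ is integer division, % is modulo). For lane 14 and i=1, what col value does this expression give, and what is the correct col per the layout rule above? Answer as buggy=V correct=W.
`lane % 4`[14,1]->2
L=14->gid=14>>2=3, tid=14&3=2
[1]->row 2·2+1=5  col gid=3
col: 2 vs 3

buggy=2 correct=3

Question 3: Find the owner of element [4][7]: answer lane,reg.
c=7->g=7  r=4->t=2,b0=0
L=7*4+2=30  i=0=0

30,0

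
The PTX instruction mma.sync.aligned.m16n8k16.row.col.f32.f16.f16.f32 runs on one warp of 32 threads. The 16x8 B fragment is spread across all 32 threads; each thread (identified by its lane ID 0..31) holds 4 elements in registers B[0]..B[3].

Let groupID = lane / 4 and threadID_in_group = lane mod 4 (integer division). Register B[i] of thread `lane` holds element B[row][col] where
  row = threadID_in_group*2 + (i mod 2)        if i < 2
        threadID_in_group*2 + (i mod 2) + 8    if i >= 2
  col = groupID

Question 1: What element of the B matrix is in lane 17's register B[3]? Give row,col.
11,4

17: gid=4,tid=1
[3] (1*2+1+8,4) = (11,4)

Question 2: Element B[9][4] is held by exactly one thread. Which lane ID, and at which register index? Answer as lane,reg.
16,3

c=4⇒gr=4  r=9⇒Rb=1,th=0,odd=1
L=4*4+0=16  i=1*2+1=3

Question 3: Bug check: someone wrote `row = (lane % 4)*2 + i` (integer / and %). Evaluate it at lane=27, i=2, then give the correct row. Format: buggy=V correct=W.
buggy=8 correct=14

`(lane % 4)*2 + i`[27,2]→8
lane 27→27/4=6, 27 mod 4=3
i=2  r:2·3+0+8→14  c:6
row: 8 vs 14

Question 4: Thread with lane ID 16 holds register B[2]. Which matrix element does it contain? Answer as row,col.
L=16->g=16>>2=4, t=16&3=0
[2]->row 0·2+0+8=8  col g=4

8,4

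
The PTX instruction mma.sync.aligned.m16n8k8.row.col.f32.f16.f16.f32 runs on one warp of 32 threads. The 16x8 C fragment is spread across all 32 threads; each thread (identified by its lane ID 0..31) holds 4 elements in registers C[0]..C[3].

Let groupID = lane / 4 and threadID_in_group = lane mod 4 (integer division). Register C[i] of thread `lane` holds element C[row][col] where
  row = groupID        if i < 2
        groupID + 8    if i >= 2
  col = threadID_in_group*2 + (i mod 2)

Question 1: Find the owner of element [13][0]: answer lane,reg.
20,2

r=13→G=5,rhi=1  c=0→T=0,p=0
L=5*4+0=20  i=1*2+0=2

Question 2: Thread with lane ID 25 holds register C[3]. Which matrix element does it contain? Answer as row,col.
14,3

25: gid=6,tid=1
[3] (6+8,1*2+1) = (14,3)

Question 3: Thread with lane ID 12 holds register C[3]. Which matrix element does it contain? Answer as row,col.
L=12->g=12>>2=3, t=12&3=0
[3]->row 3+8=11  col 0·2+1=1

11,1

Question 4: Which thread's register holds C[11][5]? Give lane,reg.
14,3

r: 11->gid=3,r8=1  c: 5->tid=2,i&1=1
L=3*4+2=14  i=1*2+1=3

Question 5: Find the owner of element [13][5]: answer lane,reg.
22,3

r=13⇒gr=5,Rb=1  c=5⇒th=2,odd=1
L=5*4+2=22  i=1*2+1=3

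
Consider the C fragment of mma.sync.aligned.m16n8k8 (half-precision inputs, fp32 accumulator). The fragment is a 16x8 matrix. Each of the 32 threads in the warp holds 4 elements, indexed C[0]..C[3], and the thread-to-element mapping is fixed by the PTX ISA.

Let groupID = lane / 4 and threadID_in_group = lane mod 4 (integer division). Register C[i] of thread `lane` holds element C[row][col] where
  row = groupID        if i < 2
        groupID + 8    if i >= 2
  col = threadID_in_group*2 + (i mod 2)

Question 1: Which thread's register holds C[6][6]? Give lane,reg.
27,0

r:6=>grp=6,rB=0  c:6=>tig=3,lo=0
L=6*4+3=27  i=0*2+0=0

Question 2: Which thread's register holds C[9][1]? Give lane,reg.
r:9=>grp=1,rB=1  c:1=>tig=0,lo=1
L=1*4+0=4  i=1*2+1=3

4,3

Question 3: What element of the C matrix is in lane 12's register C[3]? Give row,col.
12: gr=3,th=0
[3] (3+8,0*2+1) = (11,1)

11,1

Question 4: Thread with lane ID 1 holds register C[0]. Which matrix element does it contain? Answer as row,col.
0,2

1: gid=0,tid=1
[0] (0+0,1*2+0) = (0,2)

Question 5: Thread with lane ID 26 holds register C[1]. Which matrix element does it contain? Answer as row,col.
lane 26⇒26/4=6, 26 mod 4=2
i=1  r:6+0⇒6  c:2·2+1⇒5

6,5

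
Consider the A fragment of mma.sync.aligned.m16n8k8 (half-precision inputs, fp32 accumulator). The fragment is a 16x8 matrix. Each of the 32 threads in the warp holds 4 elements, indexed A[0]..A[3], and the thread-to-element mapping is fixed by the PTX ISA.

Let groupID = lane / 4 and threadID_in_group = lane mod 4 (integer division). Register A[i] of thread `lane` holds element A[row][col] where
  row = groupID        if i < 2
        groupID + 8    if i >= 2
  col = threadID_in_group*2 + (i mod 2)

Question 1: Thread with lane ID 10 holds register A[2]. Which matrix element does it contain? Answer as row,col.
lane 10=>10/4=2, 10 mod 4=2
i=2  r:2+8=>10  c:2·2+0=>4

10,4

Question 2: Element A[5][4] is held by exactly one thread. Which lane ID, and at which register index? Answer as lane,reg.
r: 5->gid=5,r8=0  c: 4->tid=2,i&1=0
L=5*4+2=22  i=0*2+0=0

22,0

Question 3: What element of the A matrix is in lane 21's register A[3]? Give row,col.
L=21=>grp=21>>2=5, tig=21&3=1
[3]=>row 5+8=13  col 1·2+1=3

13,3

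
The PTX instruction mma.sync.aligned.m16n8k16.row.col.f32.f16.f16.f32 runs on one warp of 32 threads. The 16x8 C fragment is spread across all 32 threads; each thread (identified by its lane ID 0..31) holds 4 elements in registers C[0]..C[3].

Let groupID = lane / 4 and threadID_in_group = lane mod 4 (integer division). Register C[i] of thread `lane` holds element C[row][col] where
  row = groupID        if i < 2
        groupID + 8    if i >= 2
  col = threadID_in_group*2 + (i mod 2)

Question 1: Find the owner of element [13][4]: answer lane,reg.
r=13⇒gr=5,Rb=1  c=4⇒th=2,odd=0
L=5*4+2=22  i=1*2+0=2

22,2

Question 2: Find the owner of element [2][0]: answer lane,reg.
8,0

r=2→G=2,rhi=0  c=0→T=0,p=0
L=2*4+0=8  i=0*2+0=0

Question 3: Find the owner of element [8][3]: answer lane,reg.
r=8⇒gr=0,Rb=1  c=3⇒th=1,odd=1
L=0*4+1=1  i=1*2+1=3

1,3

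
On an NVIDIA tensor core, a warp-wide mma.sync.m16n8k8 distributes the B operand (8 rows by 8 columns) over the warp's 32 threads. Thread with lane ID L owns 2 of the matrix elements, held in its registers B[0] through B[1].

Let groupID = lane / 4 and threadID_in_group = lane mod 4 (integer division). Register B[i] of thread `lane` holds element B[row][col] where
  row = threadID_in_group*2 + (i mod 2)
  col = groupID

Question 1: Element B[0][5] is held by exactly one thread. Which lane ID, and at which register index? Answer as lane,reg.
c: 5->gid=5  r: 0->tid=0,i&1=0
L=5*4+0=20  i=0=0

20,0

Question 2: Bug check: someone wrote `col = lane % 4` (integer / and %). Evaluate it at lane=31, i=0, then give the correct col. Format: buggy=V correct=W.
buggy=3 correct=7

`lane % 4`[31,0]=>3
L=31=>grp=31>>2=7, tig=31&3=3
[0]=>row 3·2+0=6  col grp=7
col: 3 vs 7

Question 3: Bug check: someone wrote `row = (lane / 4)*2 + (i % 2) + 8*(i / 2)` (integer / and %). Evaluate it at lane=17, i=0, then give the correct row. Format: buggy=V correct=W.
`(lane / 4)*2 + (i % 2) + 8*(i / 2)`[17,0]->8
lane 17: gid=4 (17/4), tid=1 (17%4)
i=0: r=1*2+0=2, c=gid=4
row: 8 vs 2

buggy=8 correct=2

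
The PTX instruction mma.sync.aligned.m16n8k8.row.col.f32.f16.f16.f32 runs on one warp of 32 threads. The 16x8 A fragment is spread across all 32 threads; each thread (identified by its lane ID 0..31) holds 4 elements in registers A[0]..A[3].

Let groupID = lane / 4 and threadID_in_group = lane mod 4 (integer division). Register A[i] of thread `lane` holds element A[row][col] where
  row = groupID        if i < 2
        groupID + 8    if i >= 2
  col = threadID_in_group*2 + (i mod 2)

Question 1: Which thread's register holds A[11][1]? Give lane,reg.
r=11→G=3,rhi=1  c=1→T=0,p=1
L=3*4+0=12  i=1*2+1=3

12,3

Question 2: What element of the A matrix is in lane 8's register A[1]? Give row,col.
lane 8: grp=2 (8/4), tig=0 (8%4)
i=1: r=2+0=2, c=0*2+1=1

2,1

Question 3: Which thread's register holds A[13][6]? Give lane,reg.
23,2

r:13=>grp=5,rB=1  c:6=>tig=3,lo=0
L=5*4+3=23  i=1*2+0=2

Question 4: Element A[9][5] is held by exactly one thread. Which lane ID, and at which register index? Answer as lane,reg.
6,3

r:9=>grp=1,rB=1  c:5=>tig=2,lo=1
L=1*4+2=6  i=1*2+1=3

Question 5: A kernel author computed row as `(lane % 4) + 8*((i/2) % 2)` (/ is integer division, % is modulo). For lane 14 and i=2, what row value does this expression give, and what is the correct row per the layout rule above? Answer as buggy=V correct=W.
buggy=10 correct=11

`(lane % 4) + 8*((i/2) % 2)`[14,2]->10
14: gid=3,tid=2
[2] (3+8,2*2+0) = (11,4)
row: 10 vs 11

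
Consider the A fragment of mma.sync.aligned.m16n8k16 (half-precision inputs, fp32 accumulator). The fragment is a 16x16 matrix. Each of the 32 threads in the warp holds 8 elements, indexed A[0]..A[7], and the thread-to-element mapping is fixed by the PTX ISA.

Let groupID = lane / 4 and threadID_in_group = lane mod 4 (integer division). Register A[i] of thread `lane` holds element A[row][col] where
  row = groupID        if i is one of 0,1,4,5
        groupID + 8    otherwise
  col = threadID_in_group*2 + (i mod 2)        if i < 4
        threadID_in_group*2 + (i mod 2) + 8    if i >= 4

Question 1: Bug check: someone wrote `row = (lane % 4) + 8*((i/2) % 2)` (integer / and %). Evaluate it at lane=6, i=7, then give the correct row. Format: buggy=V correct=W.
`(lane % 4) + 8*((i/2) % 2)`[6,7]=>10
lane 6=>6/4=1, 6 mod 4=2
i=7  r:1+8=>9  c:2·2+1+8=>13
row: 10 vs 9

buggy=10 correct=9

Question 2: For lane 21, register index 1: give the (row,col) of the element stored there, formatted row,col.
21: gr=5,th=1
[1] (5+0,1*2+1+0) = (5,3)

5,3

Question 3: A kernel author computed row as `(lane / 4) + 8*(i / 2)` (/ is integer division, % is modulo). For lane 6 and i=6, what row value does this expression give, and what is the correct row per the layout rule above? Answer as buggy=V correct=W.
`(lane / 4) + 8*(i / 2)`[6,6]->25
L=6->g=6>>2=1, t=6&3=2
[6]->row 1+8=9  col 2·2+0+8=12
row: 25 vs 9

buggy=25 correct=9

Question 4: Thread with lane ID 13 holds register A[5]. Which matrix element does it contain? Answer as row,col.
lane 13→13/4=3, 13 mod 4=1
i=5  r:3+0→3  c:2·1+1+8→11

3,11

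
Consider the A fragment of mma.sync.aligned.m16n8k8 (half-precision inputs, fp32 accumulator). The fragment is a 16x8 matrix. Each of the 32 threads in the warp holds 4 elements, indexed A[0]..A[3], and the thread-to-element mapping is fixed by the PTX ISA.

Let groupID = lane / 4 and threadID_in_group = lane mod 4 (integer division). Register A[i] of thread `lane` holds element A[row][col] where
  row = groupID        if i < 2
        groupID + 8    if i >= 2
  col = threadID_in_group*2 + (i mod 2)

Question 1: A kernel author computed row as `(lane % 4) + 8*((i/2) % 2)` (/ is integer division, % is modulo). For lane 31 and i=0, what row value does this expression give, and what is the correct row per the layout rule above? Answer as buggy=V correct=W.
buggy=3 correct=7

`(lane % 4) + 8*((i/2) % 2)`[31,0]→3
lane 31: G=7 (31/4), T=3 (31%4)
i=0: r=7+0=7, c=3*2+0=6
row: 3 vs 7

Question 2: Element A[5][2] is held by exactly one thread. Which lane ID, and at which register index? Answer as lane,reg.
21,0

r=5->g=5,rb=0  c=2->t=1,b0=0
L=5*4+1=21  i=0*2+0=0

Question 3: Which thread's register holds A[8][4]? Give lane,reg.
r=8→G=0,rhi=1  c=4→T=2,p=0
L=0*4+2=2  i=1*2+0=2

2,2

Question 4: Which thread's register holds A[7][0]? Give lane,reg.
28,0

r=7->g=7,rb=0  c=0->t=0,b0=0
L=7*4+0=28  i=0*2+0=0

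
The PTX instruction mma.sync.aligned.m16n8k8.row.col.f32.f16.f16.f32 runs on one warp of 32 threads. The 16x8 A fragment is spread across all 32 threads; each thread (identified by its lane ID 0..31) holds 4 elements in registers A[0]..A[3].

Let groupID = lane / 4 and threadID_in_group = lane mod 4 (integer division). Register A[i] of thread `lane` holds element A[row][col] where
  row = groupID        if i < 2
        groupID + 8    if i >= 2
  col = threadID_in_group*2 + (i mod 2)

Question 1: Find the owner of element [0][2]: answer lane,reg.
1,0

r=0->g=0,rb=0  c=2->t=1,b0=0
L=0*4+1=1  i=0*2+0=0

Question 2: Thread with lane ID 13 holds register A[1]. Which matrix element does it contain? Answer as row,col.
lane 13: G=3 (13/4), T=1 (13%4)
i=1: r=3+0=3, c=1*2+1=3

3,3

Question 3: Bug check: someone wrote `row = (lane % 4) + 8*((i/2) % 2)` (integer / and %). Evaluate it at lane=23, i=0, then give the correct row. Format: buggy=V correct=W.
`(lane % 4) + 8*((i/2) % 2)`[23,0]→3
L=23→G=23>>2=5, T=23&3=3
[0]→row 5+0=5  col 3·2+0=6
row: 3 vs 5

buggy=3 correct=5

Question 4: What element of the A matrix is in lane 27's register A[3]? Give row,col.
14,7

lane 27: g=6 (27/4), t=3 (27%4)
i=3: r=6+8=14, c=3*2+1=7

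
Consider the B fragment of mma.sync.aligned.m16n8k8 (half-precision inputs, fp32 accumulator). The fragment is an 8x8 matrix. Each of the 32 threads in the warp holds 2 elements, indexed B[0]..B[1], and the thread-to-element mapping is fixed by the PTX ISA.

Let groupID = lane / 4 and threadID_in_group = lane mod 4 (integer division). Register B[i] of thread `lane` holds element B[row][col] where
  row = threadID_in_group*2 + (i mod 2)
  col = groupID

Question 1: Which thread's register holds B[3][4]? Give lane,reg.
17,1

c=4->g=4  r=3->t=1,b0=1
L=4*4+1=17  i=1=1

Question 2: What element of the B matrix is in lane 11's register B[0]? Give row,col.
lane 11: grp=2 (11/4), tig=3 (11%4)
i=0: r=3*2+0=6, c=grp=2

6,2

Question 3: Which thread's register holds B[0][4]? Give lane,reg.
16,0

c=4→G=4  r=0→T=0,p=0
L=4*4+0=16  i=0=0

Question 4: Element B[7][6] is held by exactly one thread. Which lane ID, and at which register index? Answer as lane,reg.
27,1

c=6->g=6  r=7->t=3,b0=1
L=6*4+3=27  i=1=1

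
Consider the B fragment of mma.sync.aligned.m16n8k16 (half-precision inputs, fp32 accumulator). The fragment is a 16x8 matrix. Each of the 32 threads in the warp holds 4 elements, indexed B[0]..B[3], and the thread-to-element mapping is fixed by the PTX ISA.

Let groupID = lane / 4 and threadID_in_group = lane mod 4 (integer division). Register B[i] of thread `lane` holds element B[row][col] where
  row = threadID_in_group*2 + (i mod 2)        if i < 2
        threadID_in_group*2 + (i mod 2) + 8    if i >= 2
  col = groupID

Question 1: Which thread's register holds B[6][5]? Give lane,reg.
c: 5->gid=5  r: 6->r8=0,tid=3,i&1=0
L=5*4+3=23  i=0*2+0=0

23,0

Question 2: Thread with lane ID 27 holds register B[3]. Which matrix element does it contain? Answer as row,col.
15,6

27: grp=6,tig=3
[3] (3*2+1+8,6) = (15,6)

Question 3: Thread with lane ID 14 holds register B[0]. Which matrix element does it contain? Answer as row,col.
4,3

14: gid=3,tid=2
[0] (2*2+0+0,3) = (4,3)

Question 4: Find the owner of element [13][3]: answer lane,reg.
14,3

c:3=>grp=3  r:13=>rB=1,tig=2,lo=1
L=3*4+2=14  i=1*2+1=3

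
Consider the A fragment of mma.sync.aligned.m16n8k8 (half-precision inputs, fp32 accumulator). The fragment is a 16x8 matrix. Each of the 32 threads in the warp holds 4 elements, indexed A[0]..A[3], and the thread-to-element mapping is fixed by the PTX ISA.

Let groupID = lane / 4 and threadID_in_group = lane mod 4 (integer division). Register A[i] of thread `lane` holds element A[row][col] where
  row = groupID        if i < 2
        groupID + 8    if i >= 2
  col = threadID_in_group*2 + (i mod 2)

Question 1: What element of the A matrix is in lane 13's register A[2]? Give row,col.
11,2

lane 13: G=3 (13/4), T=1 (13%4)
i=2: r=3+8=11, c=1*2+0=2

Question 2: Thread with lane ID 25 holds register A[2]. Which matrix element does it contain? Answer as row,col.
lane 25=>25/4=6, 25 mod 4=1
i=2  r:6+8=>14  c:2·1+0=>2

14,2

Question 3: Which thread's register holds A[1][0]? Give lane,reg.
r:1=>grp=1,rB=0  c:0=>tig=0,lo=0
L=1*4+0=4  i=0*2+0=0

4,0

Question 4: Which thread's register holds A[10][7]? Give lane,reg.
11,3

r=10→G=2,rhi=1  c=7→T=3,p=1
L=2*4+3=11  i=1*2+1=3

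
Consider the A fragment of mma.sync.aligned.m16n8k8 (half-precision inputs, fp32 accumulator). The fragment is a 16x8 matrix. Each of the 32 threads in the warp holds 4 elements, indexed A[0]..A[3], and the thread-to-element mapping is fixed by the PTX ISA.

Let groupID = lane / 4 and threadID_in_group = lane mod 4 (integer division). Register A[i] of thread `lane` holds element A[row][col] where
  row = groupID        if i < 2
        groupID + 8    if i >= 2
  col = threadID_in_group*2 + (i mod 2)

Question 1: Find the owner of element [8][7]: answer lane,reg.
r=8->g=0,rb=1  c=7->t=3,b0=1
L=0*4+3=3  i=1*2+1=3

3,3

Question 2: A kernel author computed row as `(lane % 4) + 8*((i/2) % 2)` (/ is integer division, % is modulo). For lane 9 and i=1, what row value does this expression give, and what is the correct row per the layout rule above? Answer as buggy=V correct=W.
buggy=1 correct=2

`(lane % 4) + 8*((i/2) % 2)`[9,1]->1
lane 9: g=2 (9/4), t=1 (9%4)
i=1: r=2+0=2, c=1*2+1=3
row: 1 vs 2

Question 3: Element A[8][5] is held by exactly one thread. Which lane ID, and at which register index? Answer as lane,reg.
r=8→G=0,rhi=1  c=5→T=2,p=1
L=0*4+2=2  i=1*2+1=3

2,3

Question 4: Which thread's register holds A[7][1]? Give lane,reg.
28,1

r=7->g=7,rb=0  c=1->t=0,b0=1
L=7*4+0=28  i=0*2+1=1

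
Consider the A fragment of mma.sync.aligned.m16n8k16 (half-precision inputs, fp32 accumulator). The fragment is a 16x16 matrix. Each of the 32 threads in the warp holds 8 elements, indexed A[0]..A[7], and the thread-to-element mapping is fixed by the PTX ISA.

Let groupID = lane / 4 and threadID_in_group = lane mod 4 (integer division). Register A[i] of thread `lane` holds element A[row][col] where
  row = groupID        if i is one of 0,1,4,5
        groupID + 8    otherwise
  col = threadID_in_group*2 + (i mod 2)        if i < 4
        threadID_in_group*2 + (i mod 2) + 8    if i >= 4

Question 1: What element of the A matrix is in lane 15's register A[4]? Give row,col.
3,14

lane 15: gid=3 (15/4), tid=3 (15%4)
i=4: r=3+0=3, c=3*2+0+8=14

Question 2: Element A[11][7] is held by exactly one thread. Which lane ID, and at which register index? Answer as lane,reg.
r:11=>grp=3,rB=1  c:7=>cB=0,tig=3,lo=1
L=3*4+3=15  i=0*4+1*2+1=3

15,3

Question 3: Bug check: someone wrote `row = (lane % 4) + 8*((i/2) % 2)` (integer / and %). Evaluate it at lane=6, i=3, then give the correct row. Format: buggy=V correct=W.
buggy=10 correct=9

`(lane % 4) + 8*((i/2) % 2)`[6,3]->10
lane 6->6/4=1, 6 mod 4=2
i=3  r:1+8->9  c:2·2+1+0->5
row: 10 vs 9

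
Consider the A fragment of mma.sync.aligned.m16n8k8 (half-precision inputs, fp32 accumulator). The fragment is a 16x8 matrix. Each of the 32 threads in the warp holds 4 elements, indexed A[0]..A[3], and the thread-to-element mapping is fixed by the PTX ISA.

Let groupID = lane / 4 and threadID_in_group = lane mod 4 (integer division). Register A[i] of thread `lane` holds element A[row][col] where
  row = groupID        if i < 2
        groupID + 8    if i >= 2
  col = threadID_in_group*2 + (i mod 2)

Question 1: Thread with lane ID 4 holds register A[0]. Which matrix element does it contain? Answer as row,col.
1,0

4: grp=1,tig=0
[0] (1+0,0*2+0) = (1,0)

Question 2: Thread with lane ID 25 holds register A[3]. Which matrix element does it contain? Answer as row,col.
14,3

lane 25: gr=6 (25/4), th=1 (25%4)
i=3: r=6+8=14, c=1*2+1=3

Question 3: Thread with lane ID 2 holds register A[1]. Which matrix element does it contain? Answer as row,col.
L=2=>grp=2>>2=0, tig=2&3=2
[1]=>row 0+0=0  col 2·2+1=5

0,5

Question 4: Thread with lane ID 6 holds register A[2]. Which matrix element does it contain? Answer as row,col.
9,4

L=6->gid=6>>2=1, tid=6&3=2
[2]->row 1+8=9  col 2·2+0=4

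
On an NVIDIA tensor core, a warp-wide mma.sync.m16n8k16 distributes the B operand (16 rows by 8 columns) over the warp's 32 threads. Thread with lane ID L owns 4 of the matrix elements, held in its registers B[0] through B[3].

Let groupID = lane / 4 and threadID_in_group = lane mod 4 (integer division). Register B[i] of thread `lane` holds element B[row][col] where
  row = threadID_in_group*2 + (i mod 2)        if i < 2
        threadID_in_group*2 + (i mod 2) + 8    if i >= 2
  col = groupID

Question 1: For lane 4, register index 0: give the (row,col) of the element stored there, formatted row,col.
lane 4=>4/4=1, 4 mod 4=0
i=0  r:2·0+0+0=>0  c:1

0,1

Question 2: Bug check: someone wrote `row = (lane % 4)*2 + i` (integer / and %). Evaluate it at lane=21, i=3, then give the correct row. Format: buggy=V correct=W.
`(lane % 4)*2 + i`[21,3]⇒5
21: gr=5,th=1
[3] (1*2+1+8,5) = (11,5)
row: 5 vs 11

buggy=5 correct=11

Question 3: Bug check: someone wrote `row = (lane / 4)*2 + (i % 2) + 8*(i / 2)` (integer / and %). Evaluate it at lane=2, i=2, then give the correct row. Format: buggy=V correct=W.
buggy=8 correct=12

`(lane / 4)*2 + (i % 2) + 8*(i / 2)`[2,2]->8
2: g=0,t=2
[2] (2*2+0+8,0) = (12,0)
row: 8 vs 12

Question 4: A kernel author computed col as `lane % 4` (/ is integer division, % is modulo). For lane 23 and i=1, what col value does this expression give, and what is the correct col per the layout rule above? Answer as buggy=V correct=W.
`lane % 4`[23,1]⇒3
23: gr=5,th=3
[1] (3*2+1+0,5) = (7,5)
col: 3 vs 5

buggy=3 correct=5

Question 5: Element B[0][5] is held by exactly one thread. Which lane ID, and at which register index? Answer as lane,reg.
20,0

c=5→G=5  r=0→rhi=0,T=0,p=0
L=5*4+0=20  i=0*2+0=0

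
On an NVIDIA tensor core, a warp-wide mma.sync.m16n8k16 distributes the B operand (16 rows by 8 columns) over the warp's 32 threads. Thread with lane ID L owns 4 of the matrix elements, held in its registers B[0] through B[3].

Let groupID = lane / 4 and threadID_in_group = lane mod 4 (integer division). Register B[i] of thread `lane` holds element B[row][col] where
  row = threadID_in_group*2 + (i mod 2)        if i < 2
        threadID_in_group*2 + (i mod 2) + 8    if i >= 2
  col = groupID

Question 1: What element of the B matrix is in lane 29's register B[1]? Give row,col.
3,7

L=29->gid=29>>2=7, tid=29&3=1
[1]->row 1·2+1+0=3  col gid=7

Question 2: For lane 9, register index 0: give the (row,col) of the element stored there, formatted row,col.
2,2

L=9→G=9>>2=2, T=9&3=1
[0]→row 1·2+0+0=2  col G=2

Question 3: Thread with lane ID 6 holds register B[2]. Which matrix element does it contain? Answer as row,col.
lane 6: G=1 (6/4), T=2 (6%4)
i=2: r=2*2+0+8=12, c=G=1

12,1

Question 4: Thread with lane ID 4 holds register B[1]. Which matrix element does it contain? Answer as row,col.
1,1

L=4->g=4>>2=1, t=4&3=0
[1]->row 0·2+1+0=1  col g=1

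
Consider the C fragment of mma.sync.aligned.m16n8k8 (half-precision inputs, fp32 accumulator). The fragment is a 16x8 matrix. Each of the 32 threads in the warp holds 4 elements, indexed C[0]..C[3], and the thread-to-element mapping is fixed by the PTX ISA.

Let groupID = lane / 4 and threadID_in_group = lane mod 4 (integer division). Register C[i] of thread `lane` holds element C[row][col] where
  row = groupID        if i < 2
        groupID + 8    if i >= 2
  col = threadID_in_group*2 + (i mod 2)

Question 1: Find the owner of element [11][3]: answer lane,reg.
13,3

r:11=>grp=3,rB=1  c:3=>tig=1,lo=1
L=3*4+1=13  i=1*2+1=3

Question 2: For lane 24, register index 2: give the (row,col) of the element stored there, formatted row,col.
14,0

24: G=6,T=0
[2] (6+8,0*2+0) = (14,0)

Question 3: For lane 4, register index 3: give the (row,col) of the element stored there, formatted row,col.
lane 4⇒4/4=1, 4 mod 4=0
i=3  r:1+8⇒9  c:2·0+1⇒1

9,1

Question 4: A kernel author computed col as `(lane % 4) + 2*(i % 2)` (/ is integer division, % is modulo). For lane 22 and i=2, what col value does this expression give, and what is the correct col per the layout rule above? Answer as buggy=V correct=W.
buggy=2 correct=4

`(lane % 4) + 2*(i % 2)`[22,2]->2
22: gid=5,tid=2
[2] (5+8,2*2+0) = (13,4)
col: 2 vs 4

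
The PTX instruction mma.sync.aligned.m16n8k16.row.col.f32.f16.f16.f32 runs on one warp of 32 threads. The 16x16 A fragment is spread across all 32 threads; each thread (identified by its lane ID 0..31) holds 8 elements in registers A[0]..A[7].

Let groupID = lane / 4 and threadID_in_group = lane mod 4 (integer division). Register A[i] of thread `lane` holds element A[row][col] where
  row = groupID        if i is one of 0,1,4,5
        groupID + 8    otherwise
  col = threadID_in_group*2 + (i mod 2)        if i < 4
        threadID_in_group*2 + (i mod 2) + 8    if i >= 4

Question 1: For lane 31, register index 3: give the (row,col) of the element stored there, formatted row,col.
31: gid=7,tid=3
[3] (7+8,3*2+1+0) = (15,7)

15,7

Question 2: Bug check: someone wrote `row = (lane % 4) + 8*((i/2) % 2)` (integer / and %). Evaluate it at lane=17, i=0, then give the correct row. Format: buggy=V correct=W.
buggy=1 correct=4

`(lane % 4) + 8*((i/2) % 2)`[17,0]->1
17: gid=4,tid=1
[0] (4+0,1*2+0+0) = (4,2)
row: 1 vs 4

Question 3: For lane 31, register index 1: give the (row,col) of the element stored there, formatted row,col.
L=31⇒gr=31>>2=7, th=31&3=3
[1]⇒row 7+0=7  col 3·2+1+0=7

7,7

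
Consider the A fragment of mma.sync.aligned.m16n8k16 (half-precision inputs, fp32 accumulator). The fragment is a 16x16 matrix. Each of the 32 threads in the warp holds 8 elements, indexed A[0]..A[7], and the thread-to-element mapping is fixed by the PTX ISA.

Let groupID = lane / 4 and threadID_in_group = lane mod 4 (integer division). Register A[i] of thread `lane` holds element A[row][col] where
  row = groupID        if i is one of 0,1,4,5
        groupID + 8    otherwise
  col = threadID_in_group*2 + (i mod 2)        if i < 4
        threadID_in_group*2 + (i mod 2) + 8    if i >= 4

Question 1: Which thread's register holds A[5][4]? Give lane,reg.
22,0

r=5⇒gr=5,Rb=0  c=4⇒Cb=0,th=2,odd=0
L=5*4+2=22  i=0*4+0*2+0=0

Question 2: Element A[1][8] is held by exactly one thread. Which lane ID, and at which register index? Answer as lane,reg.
4,4

r:1=>grp=1,rB=0  c:8=>cB=1,tig=0,lo=0
L=1*4+0=4  i=1*4+0*2+0=4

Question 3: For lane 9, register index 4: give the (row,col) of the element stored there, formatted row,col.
lane 9: G=2 (9/4), T=1 (9%4)
i=4: r=2+0=2, c=1*2+0+8=10

2,10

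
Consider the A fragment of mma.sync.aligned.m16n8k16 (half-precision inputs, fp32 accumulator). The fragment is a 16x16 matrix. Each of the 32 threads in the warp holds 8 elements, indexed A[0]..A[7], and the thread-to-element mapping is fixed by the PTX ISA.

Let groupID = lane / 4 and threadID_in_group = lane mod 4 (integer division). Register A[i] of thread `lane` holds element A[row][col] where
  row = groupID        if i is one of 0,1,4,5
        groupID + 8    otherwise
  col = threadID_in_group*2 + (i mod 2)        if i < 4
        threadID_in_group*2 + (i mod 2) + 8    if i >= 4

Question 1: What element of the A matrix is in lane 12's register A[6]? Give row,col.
11,8

L=12=>grp=12>>2=3, tig=12&3=0
[6]=>row 3+8=11  col 0·2+0+8=8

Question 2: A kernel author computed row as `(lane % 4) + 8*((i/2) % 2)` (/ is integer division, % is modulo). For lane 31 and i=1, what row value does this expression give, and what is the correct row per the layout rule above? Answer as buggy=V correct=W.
buggy=3 correct=7

`(lane % 4) + 8*((i/2) % 2)`[31,1]⇒3
L=31⇒gr=31>>2=7, th=31&3=3
[1]⇒row 7+0=7  col 3·2+1+0=7
row: 3 vs 7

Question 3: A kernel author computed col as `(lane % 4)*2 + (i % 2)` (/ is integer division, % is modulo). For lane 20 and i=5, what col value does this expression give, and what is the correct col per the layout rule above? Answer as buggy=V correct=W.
buggy=1 correct=9

`(lane % 4)*2 + (i % 2)`[20,5]→1
L=20→G=20>>2=5, T=20&3=0
[5]→row 5+0=5  col 0·2+1+8=9
col: 1 vs 9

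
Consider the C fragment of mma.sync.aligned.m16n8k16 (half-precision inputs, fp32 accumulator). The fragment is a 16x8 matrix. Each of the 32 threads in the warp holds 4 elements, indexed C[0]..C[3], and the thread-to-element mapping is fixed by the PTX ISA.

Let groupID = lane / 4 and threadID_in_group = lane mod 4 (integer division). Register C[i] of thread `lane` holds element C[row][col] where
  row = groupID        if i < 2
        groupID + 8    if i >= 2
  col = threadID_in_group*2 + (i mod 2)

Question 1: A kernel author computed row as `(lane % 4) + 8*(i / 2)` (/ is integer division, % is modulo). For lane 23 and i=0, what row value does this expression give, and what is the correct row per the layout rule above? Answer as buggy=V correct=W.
buggy=3 correct=5

`(lane % 4) + 8*(i / 2)`[23,0]->3
lane 23->23/4=5, 23 mod 4=3
i=0  r:5+0->5  c:2·3+0->6
row: 3 vs 5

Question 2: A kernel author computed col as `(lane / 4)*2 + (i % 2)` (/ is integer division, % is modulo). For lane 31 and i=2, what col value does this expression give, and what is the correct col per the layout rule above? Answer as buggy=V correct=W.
`(lane / 4)*2 + (i % 2)`[31,2]->14
lane 31->31/4=7, 31 mod 4=3
i=2  r:7+8->15  c:2·3+0->6
col: 14 vs 6

buggy=14 correct=6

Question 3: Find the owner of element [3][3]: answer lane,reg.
r=3->g=3,rb=0  c=3->t=1,b0=1
L=3*4+1=13  i=0*2+1=1

13,1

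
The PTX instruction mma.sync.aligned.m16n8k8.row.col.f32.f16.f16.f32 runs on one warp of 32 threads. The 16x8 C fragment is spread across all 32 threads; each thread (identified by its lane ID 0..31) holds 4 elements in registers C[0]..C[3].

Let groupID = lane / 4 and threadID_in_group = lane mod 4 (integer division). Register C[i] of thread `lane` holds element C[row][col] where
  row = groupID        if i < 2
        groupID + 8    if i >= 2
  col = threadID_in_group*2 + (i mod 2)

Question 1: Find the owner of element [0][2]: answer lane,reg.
r:0=>grp=0,rB=0  c:2=>tig=1,lo=0
L=0*4+1=1  i=0*2+0=0

1,0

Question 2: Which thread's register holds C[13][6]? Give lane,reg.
23,2

r=13⇒gr=5,Rb=1  c=6⇒th=3,odd=0
L=5*4+3=23  i=1*2+0=2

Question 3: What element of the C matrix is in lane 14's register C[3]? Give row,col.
11,5

lane 14: G=3 (14/4), T=2 (14%4)
i=3: r=3+8=11, c=2*2+1=5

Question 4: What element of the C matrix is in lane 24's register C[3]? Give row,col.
14,1

24: G=6,T=0
[3] (6+8,0*2+1) = (14,1)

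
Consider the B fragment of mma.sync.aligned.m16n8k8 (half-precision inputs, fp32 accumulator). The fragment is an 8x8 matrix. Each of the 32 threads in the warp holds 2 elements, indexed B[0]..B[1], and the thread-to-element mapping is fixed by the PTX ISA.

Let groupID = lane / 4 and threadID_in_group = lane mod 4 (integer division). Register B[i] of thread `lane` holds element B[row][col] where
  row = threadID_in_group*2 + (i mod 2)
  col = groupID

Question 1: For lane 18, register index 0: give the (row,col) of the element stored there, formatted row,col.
4,4

L=18->g=18>>2=4, t=18&3=2
[0]->row 2·2+0=4  col g=4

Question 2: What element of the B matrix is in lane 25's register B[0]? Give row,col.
lane 25->25/4=6, 25 mod 4=1
i=0  r:2·1+0->2  c:6

2,6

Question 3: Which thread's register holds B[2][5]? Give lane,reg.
21,0

c: 5->gid=5  r: 2->tid=1,i&1=0
L=5*4+1=21  i=0=0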